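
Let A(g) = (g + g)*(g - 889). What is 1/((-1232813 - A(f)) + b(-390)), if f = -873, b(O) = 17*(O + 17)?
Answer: -1/4315606 ≈ -2.3172e-7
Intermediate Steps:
b(O) = 289 + 17*O (b(O) = 17*(17 + O) = 289 + 17*O)
A(g) = 2*g*(-889 + g) (A(g) = (2*g)*(-889 + g) = 2*g*(-889 + g))
1/((-1232813 - A(f)) + b(-390)) = 1/((-1232813 - 2*(-873)*(-889 - 873)) + (289 + 17*(-390))) = 1/((-1232813 - 2*(-873)*(-1762)) + (289 - 6630)) = 1/((-1232813 - 1*3076452) - 6341) = 1/((-1232813 - 3076452) - 6341) = 1/(-4309265 - 6341) = 1/(-4315606) = -1/4315606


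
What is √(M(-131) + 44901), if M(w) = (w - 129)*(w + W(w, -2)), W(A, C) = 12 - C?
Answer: 3*√8369 ≈ 274.45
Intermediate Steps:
M(w) = (-129 + w)*(14 + w) (M(w) = (w - 129)*(w + (12 - 1*(-2))) = (-129 + w)*(w + (12 + 2)) = (-129 + w)*(w + 14) = (-129 + w)*(14 + w))
√(M(-131) + 44901) = √((-1806 + (-131)² - 115*(-131)) + 44901) = √((-1806 + 17161 + 15065) + 44901) = √(30420 + 44901) = √75321 = 3*√8369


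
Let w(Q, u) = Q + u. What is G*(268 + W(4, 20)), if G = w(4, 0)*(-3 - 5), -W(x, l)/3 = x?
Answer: -8192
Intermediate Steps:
W(x, l) = -3*x
G = -32 (G = (4 + 0)*(-3 - 5) = 4*(-8) = -32)
G*(268 + W(4, 20)) = -32*(268 - 3*4) = -32*(268 - 12) = -32*256 = -8192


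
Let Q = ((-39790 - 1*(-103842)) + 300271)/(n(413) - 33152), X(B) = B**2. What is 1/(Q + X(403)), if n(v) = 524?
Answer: 10876/1766238843 ≈ 6.1577e-6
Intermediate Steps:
Q = -121441/10876 (Q = ((-39790 - 1*(-103842)) + 300271)/(524 - 33152) = ((-39790 + 103842) + 300271)/(-32628) = (64052 + 300271)*(-1/32628) = 364323*(-1/32628) = -121441/10876 ≈ -11.166)
1/(Q + X(403)) = 1/(-121441/10876 + 403**2) = 1/(-121441/10876 + 162409) = 1/(1766238843/10876) = 10876/1766238843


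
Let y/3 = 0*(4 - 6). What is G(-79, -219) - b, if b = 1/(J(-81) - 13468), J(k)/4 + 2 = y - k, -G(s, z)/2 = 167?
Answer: -4392767/13152 ≈ -334.00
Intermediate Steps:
G(s, z) = -334 (G(s, z) = -2*167 = -334)
y = 0 (y = 3*(0*(4 - 6)) = 3*(0*(-2)) = 3*0 = 0)
J(k) = -8 - 4*k (J(k) = -8 + 4*(0 - k) = -8 + 4*(-k) = -8 - 4*k)
b = -1/13152 (b = 1/((-8 - 4*(-81)) - 13468) = 1/((-8 + 324) - 13468) = 1/(316 - 13468) = 1/(-13152) = -1/13152 ≈ -7.6034e-5)
G(-79, -219) - b = -334 - 1*(-1/13152) = -334 + 1/13152 = -4392767/13152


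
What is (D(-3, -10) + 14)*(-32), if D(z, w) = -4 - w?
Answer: -640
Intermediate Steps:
(D(-3, -10) + 14)*(-32) = ((-4 - 1*(-10)) + 14)*(-32) = ((-4 + 10) + 14)*(-32) = (6 + 14)*(-32) = 20*(-32) = -640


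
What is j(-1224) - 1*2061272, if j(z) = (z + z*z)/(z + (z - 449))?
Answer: -5973001936/2897 ≈ -2.0618e+6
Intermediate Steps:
j(z) = (z + z²)/(-449 + 2*z) (j(z) = (z + z²)/(z + (-449 + z)) = (z + z²)/(-449 + 2*z))
j(-1224) - 1*2061272 = -1224*(1 - 1224)/(-449 + 2*(-1224)) - 1*2061272 = -1224*(-1223)/(-449 - 2448) - 2061272 = -1224*(-1223)/(-2897) - 2061272 = -1224*(-1/2897)*(-1223) - 2061272 = -1496952/2897 - 2061272 = -5973001936/2897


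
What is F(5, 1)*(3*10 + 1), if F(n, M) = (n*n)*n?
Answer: 3875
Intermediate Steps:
F(n, M) = n³ (F(n, M) = n²*n = n³)
F(5, 1)*(3*10 + 1) = 5³*(3*10 + 1) = 125*(30 + 1) = 125*31 = 3875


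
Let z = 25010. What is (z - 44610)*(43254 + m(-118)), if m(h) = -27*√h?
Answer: -847778400 + 529200*I*√118 ≈ -8.4778e+8 + 5.7486e+6*I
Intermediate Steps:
(z - 44610)*(43254 + m(-118)) = (25010 - 44610)*(43254 - 27*I*√118) = -19600*(43254 - 27*I*√118) = -847778400 + 529200*I*√118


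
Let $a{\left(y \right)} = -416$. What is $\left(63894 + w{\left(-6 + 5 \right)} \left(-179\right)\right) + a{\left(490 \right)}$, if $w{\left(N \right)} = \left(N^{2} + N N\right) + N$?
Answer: $63299$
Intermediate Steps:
$w{\left(N \right)} = N + 2 N^{2}$ ($w{\left(N \right)} = \left(N^{2} + N^{2}\right) + N = 2 N^{2} + N = N + 2 N^{2}$)
$\left(63894 + w{\left(-6 + 5 \right)} \left(-179\right)\right) + a{\left(490 \right)} = \left(63894 + \left(-6 + 5\right) \left(1 + 2 \left(-6 + 5\right)\right) \left(-179\right)\right) - 416 = \left(63894 + - (1 + 2 \left(-1\right)) \left(-179\right)\right) - 416 = \left(63894 + - (1 - 2) \left(-179\right)\right) - 416 = \left(63894 + \left(-1\right) \left(-1\right) \left(-179\right)\right) - 416 = \left(63894 + 1 \left(-179\right)\right) - 416 = \left(63894 - 179\right) - 416 = 63715 - 416 = 63299$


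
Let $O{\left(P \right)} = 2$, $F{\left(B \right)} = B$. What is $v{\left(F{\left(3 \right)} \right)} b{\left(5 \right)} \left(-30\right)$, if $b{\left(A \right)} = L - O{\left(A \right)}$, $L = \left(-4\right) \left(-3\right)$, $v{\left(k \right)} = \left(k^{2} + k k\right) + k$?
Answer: $-6300$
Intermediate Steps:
$v{\left(k \right)} = k + 2 k^{2}$ ($v{\left(k \right)} = \left(k^{2} + k^{2}\right) + k = 2 k^{2} + k = k + 2 k^{2}$)
$L = 12$
$b{\left(A \right)} = 10$ ($b{\left(A \right)} = 12 - 2 = 10$)
$v{\left(F{\left(3 \right)} \right)} b{\left(5 \right)} \left(-30\right) = 3 \left(1 + 2 \cdot 3\right) 10 \left(-30\right) = 3 \left(1 + 6\right) 10 \left(-30\right) = 3 \cdot 7 \cdot 10 \left(-30\right) = 21 \cdot 10 \left(-30\right) = 210 \left(-30\right) = -6300$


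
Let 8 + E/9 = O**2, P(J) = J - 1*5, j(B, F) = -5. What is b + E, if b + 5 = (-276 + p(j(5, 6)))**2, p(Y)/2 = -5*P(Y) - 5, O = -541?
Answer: 2668648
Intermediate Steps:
P(J) = -5 + J (P(J) = J - 5 = -5 + J)
p(Y) = 40 - 10*Y (p(Y) = 2*(-5*(-5 + Y) - 5) = 2*((25 - 5*Y) - 5) = 2*(20 - 5*Y) = 40 - 10*Y)
E = 2634057 (E = -72 + 9*(-541)**2 = -72 + 9*292681 = -72 + 2634129 = 2634057)
b = 34591 (b = -5 + (-276 + (40 - 10*(-5)))**2 = -5 + (-276 + (40 + 50))**2 = -5 + (-276 + 90)**2 = -5 + (-186)**2 = -5 + 34596 = 34591)
b + E = 34591 + 2634057 = 2668648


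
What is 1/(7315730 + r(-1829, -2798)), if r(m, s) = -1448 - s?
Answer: 1/7317080 ≈ 1.3667e-7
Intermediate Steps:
1/(7315730 + r(-1829, -2798)) = 1/(7315730 + (-1448 - 1*(-2798))) = 1/(7315730 + (-1448 + 2798)) = 1/(7315730 + 1350) = 1/7317080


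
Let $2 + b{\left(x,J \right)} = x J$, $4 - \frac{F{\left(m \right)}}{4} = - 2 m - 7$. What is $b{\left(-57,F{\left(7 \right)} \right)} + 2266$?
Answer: $-3436$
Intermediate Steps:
$F{\left(m \right)} = 44 + 8 m$ ($F{\left(m \right)} = 16 - 4 \left(- 2 m - 7\right) = 16 - 4 \left(-7 - 2 m\right) = 16 + \left(28 + 8 m\right) = 44 + 8 m$)
$b{\left(x,J \right)} = -2 + J x$ ($b{\left(x,J \right)} = -2 + x J = -2 + J x$)
$b{\left(-57,F{\left(7 \right)} \right)} + 2266 = \left(-2 + \left(44 + 8 \cdot 7\right) \left(-57\right)\right) + 2266 = \left(-2 + \left(44 + 56\right) \left(-57\right)\right) + 2266 = \left(-2 + 100 \left(-57\right)\right) + 2266 = \left(-2 - 5700\right) + 2266 = -5702 + 2266 = -3436$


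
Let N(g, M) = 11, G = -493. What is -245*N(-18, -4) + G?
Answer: -3188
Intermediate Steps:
-245*N(-18, -4) + G = -245*11 - 493 = -2695 - 493 = -3188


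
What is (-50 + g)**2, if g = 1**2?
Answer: 2401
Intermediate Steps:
g = 1
(-50 + g)**2 = (-50 + 1)**2 = (-49)**2 = 2401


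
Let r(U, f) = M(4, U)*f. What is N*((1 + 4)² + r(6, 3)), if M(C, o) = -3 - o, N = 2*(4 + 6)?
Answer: -40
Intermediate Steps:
N = 20 (N = 2*10 = 20)
r(U, f) = f*(-3 - U) (r(U, f) = (-3 - U)*f = f*(-3 - U))
N*((1 + 4)² + r(6, 3)) = 20*((1 + 4)² - 1*3*(3 + 6)) = 20*(5² - 1*3*9) = 20*(25 - 27) = 20*(-2) = -40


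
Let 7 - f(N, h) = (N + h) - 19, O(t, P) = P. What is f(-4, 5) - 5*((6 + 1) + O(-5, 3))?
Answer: -25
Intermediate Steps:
f(N, h) = 26 - N - h (f(N, h) = 7 - ((N + h) - 19) = 7 - (-19 + N + h) = 7 + (19 - N - h) = 26 - N - h)
f(-4, 5) - 5*((6 + 1) + O(-5, 3)) = (26 - 1*(-4) - 1*5) - 5*((6 + 1) + 3) = (26 + 4 - 5) - 5*(7 + 3) = 25 - 5*10 = 25 - 1*50 = 25 - 50 = -25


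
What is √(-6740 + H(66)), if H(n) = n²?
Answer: 4*I*√149 ≈ 48.826*I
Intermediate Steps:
√(-6740 + H(66)) = √(-6740 + 66²) = √(-6740 + 4356) = √(-2384) = 4*I*√149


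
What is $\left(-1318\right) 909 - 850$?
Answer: $-1198912$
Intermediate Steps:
$\left(-1318\right) 909 - 850 = -1198062 - 850 = -1198912$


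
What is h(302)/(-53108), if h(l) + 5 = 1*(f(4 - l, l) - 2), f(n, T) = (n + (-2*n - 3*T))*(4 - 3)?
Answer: 615/53108 ≈ 0.011580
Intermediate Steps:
f(n, T) = -n - 3*T (f(n, T) = (n + (-3*T - 2*n))*1 = (-n - 3*T)*1 = -n - 3*T)
h(l) = -11 - 2*l (h(l) = -5 + 1*((-(4 - l) - 3*l) - 2) = -5 + 1*(((-4 + l) - 3*l) - 2) = -5 + 1*((-4 - 2*l) - 2) = -5 + 1*(-6 - 2*l) = -5 + (-6 - 2*l) = -11 - 2*l)
h(302)/(-53108) = (-11 - 2*302)/(-53108) = (-11 - 604)*(-1/53108) = -615*(-1/53108) = 615/53108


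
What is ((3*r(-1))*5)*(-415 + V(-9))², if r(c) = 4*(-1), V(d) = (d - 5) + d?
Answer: -11510640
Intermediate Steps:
V(d) = -5 + 2*d (V(d) = (-5 + d) + d = -5 + 2*d)
r(c) = -4
((3*r(-1))*5)*(-415 + V(-9))² = ((3*(-4))*5)*(-415 + (-5 + 2*(-9)))² = (-12*5)*(-415 + (-5 - 18))² = -60*(-415 - 23)² = -60*(-438)² = -60*191844 = -11510640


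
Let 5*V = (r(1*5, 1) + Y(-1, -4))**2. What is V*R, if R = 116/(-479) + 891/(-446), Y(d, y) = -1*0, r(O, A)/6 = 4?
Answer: -27563040/106817 ≈ -258.04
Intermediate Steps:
r(O, A) = 24 (r(O, A) = 6*4 = 24)
Y(d, y) = 0
R = -478525/213634 (R = 116*(-1/479) + 891*(-1/446) = -116/479 - 891/446 = -478525/213634 ≈ -2.2399)
V = 576/5 (V = (24 + 0)**2/5 = (1/5)*24**2 = (1/5)*576 = 576/5 ≈ 115.20)
V*R = (576/5)*(-478525/213634) = -27563040/106817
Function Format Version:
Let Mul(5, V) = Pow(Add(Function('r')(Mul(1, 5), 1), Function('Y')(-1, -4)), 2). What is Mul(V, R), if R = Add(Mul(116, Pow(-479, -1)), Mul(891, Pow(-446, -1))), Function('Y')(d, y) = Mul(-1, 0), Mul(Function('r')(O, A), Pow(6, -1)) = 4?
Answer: Rational(-27563040, 106817) ≈ -258.04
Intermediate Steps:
Function('r')(O, A) = 24 (Function('r')(O, A) = Mul(6, 4) = 24)
Function('Y')(d, y) = 0
R = Rational(-478525, 213634) (R = Add(Mul(116, Rational(-1, 479)), Mul(891, Rational(-1, 446))) = Add(Rational(-116, 479), Rational(-891, 446)) = Rational(-478525, 213634) ≈ -2.2399)
V = Rational(576, 5) (V = Mul(Rational(1, 5), Pow(Add(24, 0), 2)) = Mul(Rational(1, 5), Pow(24, 2)) = Mul(Rational(1, 5), 576) = Rational(576, 5) ≈ 115.20)
Mul(V, R) = Mul(Rational(576, 5), Rational(-478525, 213634)) = Rational(-27563040, 106817)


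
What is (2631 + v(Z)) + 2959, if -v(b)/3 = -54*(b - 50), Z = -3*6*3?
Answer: -11258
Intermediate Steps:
Z = -54 (Z = -18*3 = -54)
v(b) = -8100 + 162*b (v(b) = -(-162)*(b - 50) = -(-162)*(-50 + b) = -3*(2700 - 54*b) = -8100 + 162*b)
(2631 + v(Z)) + 2959 = (2631 + (-8100 + 162*(-54))) + 2959 = (2631 + (-8100 - 8748)) + 2959 = (2631 - 16848) + 2959 = -14217 + 2959 = -11258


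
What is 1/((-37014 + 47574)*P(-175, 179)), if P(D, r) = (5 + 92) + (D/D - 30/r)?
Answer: 179/184926720 ≈ 9.6795e-7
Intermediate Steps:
P(D, r) = 98 - 30/r (P(D, r) = 97 + (1 - 30/r) = 98 - 30/r)
1/((-37014 + 47574)*P(-175, 179)) = 1/((-37014 + 47574)*(98 - 30/179)) = 1/(10560*(98 - 30*1/179)) = 1/(10560*(98 - 30/179)) = 1/(10560*(17512/179)) = (1/10560)*(179/17512) = 179/184926720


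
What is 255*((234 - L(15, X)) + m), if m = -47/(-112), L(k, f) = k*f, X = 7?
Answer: 3696225/112 ≈ 33002.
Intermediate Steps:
L(k, f) = f*k
m = 47/112 (m = -47*(-1/112) = 47/112 ≈ 0.41964)
255*((234 - L(15, X)) + m) = 255*((234 - 7*15) + 47/112) = 255*((234 - 1*105) + 47/112) = 255*((234 - 105) + 47/112) = 255*(129 + 47/112) = 255*(14495/112) = 3696225/112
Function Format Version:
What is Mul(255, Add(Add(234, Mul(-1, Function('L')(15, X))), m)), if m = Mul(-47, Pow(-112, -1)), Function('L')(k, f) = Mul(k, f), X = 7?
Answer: Rational(3696225, 112) ≈ 33002.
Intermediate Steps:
Function('L')(k, f) = Mul(f, k)
m = Rational(47, 112) (m = Mul(-47, Rational(-1, 112)) = Rational(47, 112) ≈ 0.41964)
Mul(255, Add(Add(234, Mul(-1, Function('L')(15, X))), m)) = Mul(255, Add(Add(234, Mul(-1, Mul(7, 15))), Rational(47, 112))) = Mul(255, Add(Add(234, Mul(-1, 105)), Rational(47, 112))) = Mul(255, Add(Add(234, -105), Rational(47, 112))) = Mul(255, Add(129, Rational(47, 112))) = Mul(255, Rational(14495, 112)) = Rational(3696225, 112)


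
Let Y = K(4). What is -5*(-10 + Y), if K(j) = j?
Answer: 30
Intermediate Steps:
Y = 4
-5*(-10 + Y) = -5*(-10 + 4) = -5*(-6) = 30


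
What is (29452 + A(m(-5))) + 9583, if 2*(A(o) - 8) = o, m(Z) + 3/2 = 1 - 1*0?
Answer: 156171/4 ≈ 39043.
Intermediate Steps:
m(Z) = -½ (m(Z) = -3/2 + (1 - 1*0) = -3/2 + (1 + 0) = -3/2 + 1 = -½)
A(o) = 8 + o/2
(29452 + A(m(-5))) + 9583 = (29452 + (8 + (½)*(-½))) + 9583 = (29452 + (8 - ¼)) + 9583 = (29452 + 31/4) + 9583 = 117839/4 + 9583 = 156171/4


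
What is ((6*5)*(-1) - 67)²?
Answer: 9409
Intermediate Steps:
((6*5)*(-1) - 67)² = (30*(-1) - 67)² = (-30 - 67)² = (-97)² = 9409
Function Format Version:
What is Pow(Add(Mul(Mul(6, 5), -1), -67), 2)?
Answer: 9409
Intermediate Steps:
Pow(Add(Mul(Mul(6, 5), -1), -67), 2) = Pow(Add(Mul(30, -1), -67), 2) = Pow(Add(-30, -67), 2) = Pow(-97, 2) = 9409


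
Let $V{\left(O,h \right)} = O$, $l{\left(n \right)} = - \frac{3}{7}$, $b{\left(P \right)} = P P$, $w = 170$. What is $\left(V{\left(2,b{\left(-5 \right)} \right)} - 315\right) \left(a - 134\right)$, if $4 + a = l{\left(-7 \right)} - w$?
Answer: $\frac{675767}{7} \approx 96538.0$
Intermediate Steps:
$b{\left(P \right)} = P^{2}$
$l{\left(n \right)} = - \frac{3}{7}$ ($l{\left(n \right)} = \left(-3\right) \frac{1}{7} = - \frac{3}{7}$)
$a = - \frac{1221}{7}$ ($a = -4 - \frac{1193}{7} = - \frac{1221}{7} \approx -174.43$)
$\left(V{\left(2,b{\left(-5 \right)} \right)} - 315\right) \left(a - 134\right) = \left(2 - 315\right) \left(- \frac{1221}{7} - 134\right) = \left(-313\right) \left(- \frac{2159}{7}\right) = \frac{675767}{7}$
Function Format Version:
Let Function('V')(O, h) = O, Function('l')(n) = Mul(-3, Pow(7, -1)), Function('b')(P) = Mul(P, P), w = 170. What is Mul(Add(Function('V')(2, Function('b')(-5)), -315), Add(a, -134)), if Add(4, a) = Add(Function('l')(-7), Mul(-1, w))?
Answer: Rational(675767, 7) ≈ 96538.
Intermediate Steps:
Function('b')(P) = Pow(P, 2)
Function('l')(n) = Rational(-3, 7) (Function('l')(n) = Mul(-3, Rational(1, 7)) = Rational(-3, 7))
a = Rational(-1221, 7) (a = Add(-4, Add(Rational(-3, 7), Mul(-1, 170))) = Add(-4, Add(Rational(-3, 7), -170)) = Add(-4, Rational(-1193, 7)) = Rational(-1221, 7) ≈ -174.43)
Mul(Add(Function('V')(2, Function('b')(-5)), -315), Add(a, -134)) = Mul(Add(2, -315), Add(Rational(-1221, 7), -134)) = Mul(-313, Rational(-2159, 7)) = Rational(675767, 7)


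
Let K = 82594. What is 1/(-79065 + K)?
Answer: 1/3529 ≈ 0.00028337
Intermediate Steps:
1/(-79065 + K) = 1/(-79065 + 82594) = 1/3529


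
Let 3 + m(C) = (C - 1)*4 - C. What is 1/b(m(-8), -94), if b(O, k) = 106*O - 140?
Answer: -1/3426 ≈ -0.00029189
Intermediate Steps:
m(C) = -7 + 3*C (m(C) = -3 + ((C - 1)*4 - C) = -3 + ((-1 + C)*4 - C) = -3 + ((-4 + 4*C) - C) = -3 + (-4 + 3*C) = -7 + 3*C)
b(O, k) = -140 + 106*O
1/b(m(-8), -94) = 1/(-140 + 106*(-7 + 3*(-8))) = 1/(-140 + 106*(-7 - 24)) = 1/(-140 + 106*(-31)) = 1/(-140 - 3286) = 1/(-3426) = -1/3426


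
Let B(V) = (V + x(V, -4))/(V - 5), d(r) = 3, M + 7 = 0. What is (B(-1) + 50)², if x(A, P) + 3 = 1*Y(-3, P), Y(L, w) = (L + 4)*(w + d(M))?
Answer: 93025/36 ≈ 2584.0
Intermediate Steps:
M = -7 (M = -7 + 0 = -7)
Y(L, w) = (3 + w)*(4 + L) (Y(L, w) = (L + 4)*(w + 3) = (4 + L)*(3 + w) = (3 + w)*(4 + L))
x(A, P) = P (x(A, P) = -3 + 1*(12 + 3*(-3) + 4*P - 3*P) = -3 + 1*(12 - 9 + 4*P - 3*P) = -3 + 1*(3 + P) = -3 + (3 + P) = P)
B(V) = (-4 + V)/(-5 + V) (B(V) = (V - 4)/(V - 5) = (-4 + V)/(-5 + V))
(B(-1) + 50)² = ((-4 - 1)/(-5 - 1) + 50)² = (-5/(-6) + 50)² = (-⅙*(-5) + 50)² = (⅚ + 50)² = (305/6)² = 93025/36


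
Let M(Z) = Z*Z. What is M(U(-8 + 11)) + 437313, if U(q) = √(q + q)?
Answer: 437319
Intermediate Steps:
U(q) = √2*√q (U(q) = √(2*q) = √2*√q)
M(Z) = Z²
M(U(-8 + 11)) + 437313 = (√2*√(-8 + 11))² + 437313 = (√2*√3)² + 437313 = (√6)² + 437313 = 6 + 437313 = 437319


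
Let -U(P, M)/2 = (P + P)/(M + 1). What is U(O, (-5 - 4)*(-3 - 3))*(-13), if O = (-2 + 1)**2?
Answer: 52/55 ≈ 0.94545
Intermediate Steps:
O = 1 (O = (-1)**2 = 1)
U(P, M) = -4*P/(1 + M) (U(P, M) = -2*(P + P)/(M + 1) = -2*2*P/(1 + M) = -4*P/(1 + M))
U(O, (-5 - 4)*(-3 - 3))*(-13) = -4*1/(1 + (-5 - 4)*(-3 - 3))*(-13) = -4*1/(1 - 9*(-6))*(-13) = -4*1/(1 + 54)*(-13) = -4*1/55*(-13) = -4*1*1/55*(-13) = -4/55*(-13) = 52/55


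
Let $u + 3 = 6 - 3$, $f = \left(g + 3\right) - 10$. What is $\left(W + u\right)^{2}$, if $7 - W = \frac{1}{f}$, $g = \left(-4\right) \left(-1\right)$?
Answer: $\frac{484}{9} \approx 53.778$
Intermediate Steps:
$g = 4$
$f = -3$ ($f = \left(4 + 3\right) - 10 = 7 - 10 = -3$)
$W = \frac{22}{3}$ ($W = 7 - \frac{1}{-3} = 7 - - \frac{1}{3} = 7 + \frac{1}{3} = \frac{22}{3} \approx 7.3333$)
$u = 0$ ($u = -3 + \left(6 - 3\right) = -3 + 3 = 0$)
$\left(W + u\right)^{2} = \left(\frac{22}{3} + 0\right)^{2} = \left(\frac{22}{3}\right)^{2} = \frac{484}{9}$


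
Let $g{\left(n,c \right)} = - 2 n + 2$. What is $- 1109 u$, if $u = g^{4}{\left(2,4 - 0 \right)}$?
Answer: $-17744$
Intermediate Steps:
$g{\left(n,c \right)} = 2 - 2 n$
$u = 16$ ($u = \left(2 - 4\right)^{4} = \left(-2\right)^{4} = 16$)
$- 1109 u = \left(-1109\right) 16 = -17744$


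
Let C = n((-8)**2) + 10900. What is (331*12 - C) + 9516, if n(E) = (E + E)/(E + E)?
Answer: 2587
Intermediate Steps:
n(E) = 1 (n(E) = (2*E)/((2*E)) = (2*E)*(1/(2*E)) = 1)
C = 10901 (C = 1 + 10900 = 10901)
(331*12 - C) + 9516 = (331*12 - 1*10901) + 9516 = (3972 - 10901) + 9516 = -6929 + 9516 = 2587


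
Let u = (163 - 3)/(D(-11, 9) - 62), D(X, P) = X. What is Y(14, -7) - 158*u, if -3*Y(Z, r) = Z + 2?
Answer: 74672/219 ≈ 340.97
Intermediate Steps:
Y(Z, r) = -2/3 - Z/3 (Y(Z, r) = -(Z + 2)/3 = -(2 + Z)/3 = -2/3 - Z/3)
u = -160/73 (u = (163 - 3)/(-11 - 62) = 160/(-73) = 160*(-1/73) = -160/73 ≈ -2.1918)
Y(14, -7) - 158*u = (-2/3 - 1/3*14) - 158*(-160/73) = (-2/3 - 14/3) + 25280/73 = -16/3 + 25280/73 = 74672/219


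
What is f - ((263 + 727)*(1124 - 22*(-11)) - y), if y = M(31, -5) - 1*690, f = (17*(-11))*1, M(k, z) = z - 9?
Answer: -1353231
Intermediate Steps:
M(k, z) = -9 + z
f = -187 (f = -187*1 = -187)
y = -704 (y = (-9 - 5) - 1*690 = -14 - 690 = -704)
f - ((263 + 727)*(1124 - 22*(-11)) - y) = -187 - ((263 + 727)*(1124 - 22*(-11)) - 1*(-704)) = -187 - (990*(1124 + 242) + 704) = -187 - (990*1366 + 704) = -187 - (1352340 + 704) = -187 - 1*1353044 = -187 - 1353044 = -1353231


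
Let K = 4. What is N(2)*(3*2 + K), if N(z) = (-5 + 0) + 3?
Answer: -20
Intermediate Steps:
N(z) = -2 (N(z) = -5 + 3 = -2)
N(2)*(3*2 + K) = -2*(3*2 + 4) = -2*(6 + 4) = -2*10 = -20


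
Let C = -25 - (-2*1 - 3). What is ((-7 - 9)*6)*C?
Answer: 1920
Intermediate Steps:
C = -20 (C = -25 - (-2 - 3) = -25 - 1*(-5) = -25 + 5 = -20)
((-7 - 9)*6)*C = ((-7 - 9)*6)*(-20) = -16*6*(-20) = -96*(-20) = 1920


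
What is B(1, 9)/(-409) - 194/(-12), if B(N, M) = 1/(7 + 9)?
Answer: 317381/19632 ≈ 16.167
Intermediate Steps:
B(N, M) = 1/16
B(1, 9)/(-409) - 194/(-12) = (1/16)/(-409) - 194/(-12) = (1/16)*(-1/409) - 194*(-1/12) = -1/6544 + 97/6 = 317381/19632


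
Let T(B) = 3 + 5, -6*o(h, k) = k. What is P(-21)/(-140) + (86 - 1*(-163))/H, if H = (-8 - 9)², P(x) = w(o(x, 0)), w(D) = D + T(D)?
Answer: 8137/10115 ≈ 0.80445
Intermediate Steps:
o(h, k) = -k/6
T(B) = 8
w(D) = 8 + D (w(D) = D + 8 = 8 + D)
P(x) = 8 (P(x) = 8 - ⅙*0 = 8 + 0 = 8)
H = 289 (H = (-17)² = 289)
P(-21)/(-140) + (86 - 1*(-163))/H = 8/(-140) + (86 - 1*(-163))/289 = 8*(-1/140) + (86 + 163)*(1/289) = -2/35 + 249*(1/289) = -2/35 + 249/289 = 8137/10115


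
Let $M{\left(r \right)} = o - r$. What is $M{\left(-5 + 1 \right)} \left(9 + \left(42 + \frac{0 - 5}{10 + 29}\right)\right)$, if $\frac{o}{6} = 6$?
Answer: $\frac{79360}{39} \approx 2034.9$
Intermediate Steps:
$o = 36$ ($o = 6 \cdot 6 = 36$)
$M{\left(r \right)} = 36 - r$
$M{\left(-5 + 1 \right)} \left(9 + \left(42 + \frac{0 - 5}{10 + 29}\right)\right) = \left(36 - \left(-5 + 1\right)\right) \left(9 + \left(42 + \frac{0 - 5}{10 + 29}\right)\right) = \left(36 - -4\right) \left(9 + \left(42 - \frac{5}{39}\right)\right) = \left(36 + 4\right) \left(9 + \left(42 - \frac{5}{39}\right)\right) = 40 \left(9 + \left(42 - \frac{5}{39}\right)\right) = 40 \left(9 + \frac{1633}{39}\right) = 40 \cdot \frac{1984}{39} = \frac{79360}{39}$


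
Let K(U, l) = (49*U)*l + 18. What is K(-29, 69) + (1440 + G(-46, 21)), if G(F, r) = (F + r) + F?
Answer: -96662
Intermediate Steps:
K(U, l) = 18 + 49*U*l (K(U, l) = 49*U*l + 18 = 18 + 49*U*l)
G(F, r) = r + 2*F
K(-29, 69) + (1440 + G(-46, 21)) = (18 + 49*(-29)*69) + (1440 + (21 + 2*(-46))) = (18 - 98049) + (1440 + (21 - 92)) = -98031 + (1440 - 71) = -98031 + 1369 = -96662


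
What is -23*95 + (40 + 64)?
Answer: -2081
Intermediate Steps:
-23*95 + (40 + 64) = -2185 + 104 = -2081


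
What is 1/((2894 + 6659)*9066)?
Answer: 1/86607498 ≈ 1.1546e-8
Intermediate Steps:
1/((2894 + 6659)*9066) = (1/9066)/9553 = (1/9553)*(1/9066) = 1/86607498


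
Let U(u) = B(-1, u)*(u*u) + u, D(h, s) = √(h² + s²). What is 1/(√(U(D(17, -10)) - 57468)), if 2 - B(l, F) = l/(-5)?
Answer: -I*√5/√(283839 - 5*√389) ≈ -0.0041978*I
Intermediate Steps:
B(l, F) = 2 + l/5 (B(l, F) = 2 - l/(-5) = 2 - l*(-1)/5 = 2 - (-1)*l/5 = 2 + l/5)
U(u) = u + 9*u²/5 (U(u) = (2 + (⅕)*(-1))*(u*u) + u = (2 - ⅕)*u² + u = 9*u²/5 + u = u + 9*u²/5)
1/(√(U(D(17, -10)) - 57468)) = 1/(√(√(17² + (-10)²)*(5 + 9*√(17² + (-10)²))/5 - 57468)) = 1/(√(√(289 + 100)*(5 + 9*√(289 + 100))/5 - 57468)) = 1/(√(√389*(5 + 9*√389)/5 - 57468)) = 1/(√(-57468 + √389*(5 + 9*√389)/5)) = (-57468 + √389*(5 + 9*√389)/5)^(-½)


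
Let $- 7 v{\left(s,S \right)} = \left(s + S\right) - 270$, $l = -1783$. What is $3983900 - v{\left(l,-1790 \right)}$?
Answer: $3983351$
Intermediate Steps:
$v{\left(s,S \right)} = \frac{270}{7} - \frac{S}{7} - \frac{s}{7}$ ($v{\left(s,S \right)} = - \frac{\left(s + S\right) - 270}{7} = - \frac{\left(S + s\right) - 270}{7} = - \frac{-270 + S + s}{7} = \frac{270}{7} - \frac{S}{7} - \frac{s}{7}$)
$3983900 - v{\left(l,-1790 \right)} = 3983900 - \left(\frac{270}{7} - - \frac{1790}{7} - - \frac{1783}{7}\right) = 3983900 - \left(\frac{270}{7} + \frac{1790}{7} + \frac{1783}{7}\right) = 3983900 - 549 = 3983351$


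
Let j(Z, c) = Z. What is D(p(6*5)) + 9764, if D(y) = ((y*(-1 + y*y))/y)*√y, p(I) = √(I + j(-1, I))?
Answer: 9764 + 28*29^(¼) ≈ 9829.0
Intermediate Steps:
p(I) = √(-1 + I) (p(I) = √(I - 1) = √(-1 + I))
D(y) = √y*(-1 + y²) (D(y) = ((y*(-1 + y²))/y)*√y = (-1 + y²)*√y = √y*(-1 + y²))
D(p(6*5)) + 9764 = √(√(-1 + 6*5))*(-1 + (√(-1 + 6*5))²) + 9764 = √(√(-1 + 30))*(-1 + (√(-1 + 30))²) + 9764 = √(√29)*(-1 + (√29)²) + 9764 = 29^(¼)*(-1 + 29) + 9764 = 29^(¼)*28 + 9764 = 28*29^(¼) + 9764 = 9764 + 28*29^(¼)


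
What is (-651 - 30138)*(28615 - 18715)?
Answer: -304811100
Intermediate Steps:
(-651 - 30138)*(28615 - 18715) = -30789*9900 = -304811100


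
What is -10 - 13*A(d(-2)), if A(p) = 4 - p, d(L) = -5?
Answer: -127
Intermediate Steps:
-10 - 13*A(d(-2)) = -10 - 13*(4 - 1*(-5)) = -10 - 13*(4 + 5) = -10 - 13*9 = -10 - 117 = -127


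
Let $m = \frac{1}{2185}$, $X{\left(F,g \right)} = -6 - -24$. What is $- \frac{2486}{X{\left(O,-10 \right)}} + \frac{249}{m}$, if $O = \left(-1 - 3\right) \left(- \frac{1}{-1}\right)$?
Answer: $\frac{4895342}{9} \approx 5.4393 \cdot 10^{5}$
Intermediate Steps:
$O = -4$ ($O = - 4 \left(\left(-1\right) \left(-1\right)\right) = \left(-4\right) 1 = -4$)
$X{\left(F,g \right)} = 18$ ($X{\left(F,g \right)} = -6 + 24 = 18$)
$m = \frac{1}{2185} \approx 0.00045767$
$- \frac{2486}{X{\left(O,-10 \right)}} + \frac{249}{m} = - \frac{2486}{18} + 249 \frac{1}{\frac{1}{2185}} = \left(-2486\right) \frac{1}{18} + 249 \cdot 2185 = - \frac{1243}{9} + 544065 = \frac{4895342}{9}$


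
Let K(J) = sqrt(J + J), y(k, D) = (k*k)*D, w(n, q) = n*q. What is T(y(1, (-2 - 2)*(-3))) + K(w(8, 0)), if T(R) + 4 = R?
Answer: 8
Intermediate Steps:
y(k, D) = D*k**2 (y(k, D) = k**2*D = D*k**2)
T(R) = -4 + R
K(J) = sqrt(2)*sqrt(J) (K(J) = sqrt(2*J) = sqrt(2)*sqrt(J))
T(y(1, (-2 - 2)*(-3))) + K(w(8, 0)) = (-4 + ((-2 - 2)*(-3))*1**2) + sqrt(2)*sqrt(8*0) = (-4 - 4*(-3)*1) + sqrt(2)*sqrt(0) = (-4 + 12*1) + sqrt(2)*0 = (-4 + 12) + 0 = 8 + 0 = 8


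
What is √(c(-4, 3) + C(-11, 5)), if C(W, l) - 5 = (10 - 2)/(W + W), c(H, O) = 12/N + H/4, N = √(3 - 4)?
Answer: 2*√(110 - 363*I)/11 ≈ 2.8439 - 2.1098*I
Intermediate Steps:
N = I (N = √(-1) = I ≈ 1.0*I)
c(H, O) = -12*I + H/4 (c(H, O) = 12/I + H/4 = 12*(-I) + H*(¼) = -12*I + H/4)
C(W, l) = 5 + 4/W (C(W, l) = 5 + (10 - 2)/(W + W) = 5 + 8/((2*W)) = 5 + 8*(1/(2*W)) = 5 + 4/W)
√(c(-4, 3) + C(-11, 5)) = √((-12*I + (¼)*(-4)) + (5 + 4/(-11))) = √((-12*I - 1) + (5 + 4*(-1/11))) = √((-1 - 12*I) + (5 - 4/11)) = √((-1 - 12*I) + 51/11) = √(40/11 - 12*I)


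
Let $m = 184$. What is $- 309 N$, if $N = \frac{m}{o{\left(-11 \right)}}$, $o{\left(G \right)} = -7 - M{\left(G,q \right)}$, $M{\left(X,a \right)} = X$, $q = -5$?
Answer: $-14214$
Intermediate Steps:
$o{\left(G \right)} = -7 - G$
$N = 46$ ($N = \frac{184}{-7 - -11} = \frac{184}{-7 + 11} = \frac{184}{4} = 184 \cdot \frac{1}{4} = 46$)
$- 309 N = \left(-309\right) 46 = -14214$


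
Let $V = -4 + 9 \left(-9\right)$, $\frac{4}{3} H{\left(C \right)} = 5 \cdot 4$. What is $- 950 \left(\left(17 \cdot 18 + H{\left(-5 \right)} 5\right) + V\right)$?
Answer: $-281200$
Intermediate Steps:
$H{\left(C \right)} = 15$ ($H{\left(C \right)} = \frac{3 \cdot 5 \cdot 4}{4} = \frac{3}{4} \cdot 20 = 15$)
$V = -85$ ($V = -4 - 81 = -85$)
$- 950 \left(\left(17 \cdot 18 + H{\left(-5 \right)} 5\right) + V\right) = - 950 \left(\left(17 \cdot 18 + 15 \cdot 5\right) - 85\right) = - 950 \left(\left(306 + 75\right) - 85\right) = - 950 \left(381 - 85\right) = \left(-950\right) 296 = -281200$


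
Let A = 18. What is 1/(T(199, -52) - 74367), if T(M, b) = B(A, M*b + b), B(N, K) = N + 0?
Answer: -1/74349 ≈ -1.3450e-5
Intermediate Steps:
B(N, K) = N
T(M, b) = 18
1/(T(199, -52) - 74367) = 1/(18 - 74367) = 1/(-74349) = -1/74349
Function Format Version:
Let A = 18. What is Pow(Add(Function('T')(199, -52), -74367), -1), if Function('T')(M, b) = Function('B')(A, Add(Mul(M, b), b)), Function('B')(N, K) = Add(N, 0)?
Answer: Rational(-1, 74349) ≈ -1.3450e-5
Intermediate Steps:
Function('B')(N, K) = N
Function('T')(M, b) = 18
Pow(Add(Function('T')(199, -52), -74367), -1) = Pow(Add(18, -74367), -1) = Pow(-74349, -1) = Rational(-1, 74349)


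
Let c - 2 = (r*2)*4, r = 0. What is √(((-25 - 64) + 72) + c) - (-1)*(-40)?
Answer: -40 + I*√15 ≈ -40.0 + 3.873*I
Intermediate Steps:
c = 2 (c = 2 + (0*2)*4 = 2 + 0*4 = 2 + 0 = 2)
√(((-25 - 64) + 72) + c) - (-1)*(-40) = √(((-25 - 64) + 72) + 2) - (-1)*(-40) = √((-89 + 72) + 2) - 1*40 = √(-17 + 2) - 40 = √(-15) - 40 = I*√15 - 40 = -40 + I*√15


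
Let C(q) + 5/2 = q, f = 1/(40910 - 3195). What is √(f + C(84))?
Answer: √463709470210/75430 ≈ 9.0277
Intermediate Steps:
f = 1/37715 ≈ 2.6515e-5
C(q) = -5/2 + q
√(f + C(84)) = √(1/37715 + (-5/2 + 84)) = √(1/37715 + 163/2) = √(6147547/75430) = √463709470210/75430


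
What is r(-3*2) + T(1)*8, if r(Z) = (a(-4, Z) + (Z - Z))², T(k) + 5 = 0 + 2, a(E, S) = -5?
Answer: 1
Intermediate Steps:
T(k) = -3 (T(k) = -5 + (0 + 2) = -5 + 2 = -3)
r(Z) = 25 (r(Z) = (-5 + (Z - Z))² = (-5 + 0)² = (-5)² = 25)
r(-3*2) + T(1)*8 = 25 - 3*8 = 25 - 24 = 1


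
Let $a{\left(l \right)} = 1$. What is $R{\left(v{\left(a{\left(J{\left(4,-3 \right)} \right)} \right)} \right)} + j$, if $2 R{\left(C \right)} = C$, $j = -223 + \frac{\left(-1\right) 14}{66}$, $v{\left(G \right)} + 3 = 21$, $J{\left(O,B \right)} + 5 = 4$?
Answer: $- \frac{7069}{33} \approx -214.21$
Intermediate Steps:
$J{\left(O,B \right)} = -1$ ($J{\left(O,B \right)} = -5 + 4 = -1$)
$v{\left(G \right)} = 18$ ($v{\left(G \right)} = -3 + 21 = 18$)
$j = - \frac{7366}{33}$ ($j = -223 - \frac{7}{33} = - \frac{7366}{33} \approx -223.21$)
$R{\left(C \right)} = \frac{C}{2}$
$R{\left(v{\left(a{\left(J{\left(4,-3 \right)} \right)} \right)} \right)} + j = \frac{1}{2} \cdot 18 - \frac{7366}{33} = 9 - \frac{7366}{33} = - \frac{7069}{33}$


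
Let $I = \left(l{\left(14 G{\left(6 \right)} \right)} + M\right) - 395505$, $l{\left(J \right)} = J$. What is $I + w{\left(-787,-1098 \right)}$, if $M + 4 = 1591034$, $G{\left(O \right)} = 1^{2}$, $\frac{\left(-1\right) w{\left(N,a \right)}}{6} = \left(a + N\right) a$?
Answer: $-11222841$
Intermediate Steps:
$w{\left(N,a \right)} = - 6 a \left(N + a\right)$ ($w{\left(N,a \right)} = - 6 \left(a + N\right) a = - 6 \left(N + a\right) a = - 6 a \left(N + a\right)$)
$G{\left(O \right)} = 1$
$M = 1591030$ ($M = -4 + 1591034 = 1591030$)
$I = 1195539$ ($I = \left(14 \cdot 1 + 1591030\right) - 395505 = \left(14 + 1591030\right) - 395505 = 1591044 - 395505 = 1195539$)
$I + w{\left(-787,-1098 \right)} = 1195539 - - 6588 \left(-787 - 1098\right) = 1195539 - \left(-6588\right) \left(-1885\right) = 1195539 - 12418380 = -11222841$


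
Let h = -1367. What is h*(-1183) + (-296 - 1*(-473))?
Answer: 1617338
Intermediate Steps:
h*(-1183) + (-296 - 1*(-473)) = -1367*(-1183) + (-296 - 1*(-473)) = 1617161 + (-296 + 473) = 1617161 + 177 = 1617338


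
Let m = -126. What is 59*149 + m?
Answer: 8665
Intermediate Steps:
59*149 + m = 59*149 - 126 = 8791 - 126 = 8665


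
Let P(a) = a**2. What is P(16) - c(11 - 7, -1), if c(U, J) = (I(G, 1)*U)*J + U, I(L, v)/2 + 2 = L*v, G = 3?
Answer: 260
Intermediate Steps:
I(L, v) = -4 + 2*L*v (I(L, v) = -4 + 2*(L*v) = -4 + 2*L*v)
c(U, J) = U + 2*J*U (c(U, J) = ((-4 + 2*3*1)*U)*J + U = ((-4 + 6)*U)*J + U = (2*U)*J + U = 2*J*U + U = U + 2*J*U)
P(16) - c(11 - 7, -1) = 16**2 - (11 - 7)*(1 + 2*(-1)) = 256 - 4*(1 - 2) = 256 - 4*(-1) = 256 - 1*(-4) = 256 + 4 = 260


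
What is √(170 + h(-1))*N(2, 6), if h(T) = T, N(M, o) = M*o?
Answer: 156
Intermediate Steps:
√(170 + h(-1))*N(2, 6) = √(170 - 1)*(2*6) = √169*12 = 13*12 = 156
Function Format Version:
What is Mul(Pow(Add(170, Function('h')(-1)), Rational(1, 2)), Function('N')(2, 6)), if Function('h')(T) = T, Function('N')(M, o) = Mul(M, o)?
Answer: 156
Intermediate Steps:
Mul(Pow(Add(170, Function('h')(-1)), Rational(1, 2)), Function('N')(2, 6)) = Mul(Pow(Add(170, -1), Rational(1, 2)), Mul(2, 6)) = Mul(Pow(169, Rational(1, 2)), 12) = Mul(13, 12) = 156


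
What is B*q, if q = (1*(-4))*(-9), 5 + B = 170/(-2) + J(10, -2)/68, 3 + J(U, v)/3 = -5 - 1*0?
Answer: -55296/17 ≈ -3252.7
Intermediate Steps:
J(U, v) = -24 (J(U, v) = -9 + 3*(-5 - 1*0) = -9 + 3*(-5 + 0) = -9 + 3*(-5) = -9 - 15 = -24)
B = -1536/17 (B = -5 + (170/(-2) - 24/68) = -5 + (170*(-½) - 24*1/68) = -5 + (-85 - 6/17) = -5 - 1451/17 = -1536/17 ≈ -90.353)
q = 36 (q = -4*(-9) = 36)
B*q = -1536/17*36 = -55296/17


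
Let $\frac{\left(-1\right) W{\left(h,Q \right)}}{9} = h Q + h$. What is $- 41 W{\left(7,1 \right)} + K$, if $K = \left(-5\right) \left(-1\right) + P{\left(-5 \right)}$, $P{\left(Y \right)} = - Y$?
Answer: $5176$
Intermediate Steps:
$W{\left(h,Q \right)} = - 9 h - 9 Q h$ ($W{\left(h,Q \right)} = - 9 \left(h Q + h\right) = - 9 \left(Q h + h\right) = - 9 \left(h + Q h\right) = - 9 h - 9 Q h$)
$K = 10$ ($K = \left(-5\right) \left(-1\right) - -5 = 5 + 5 = 10$)
$- 41 W{\left(7,1 \right)} + K = - 41 \left(\left(-9\right) 7 \left(1 + 1\right)\right) + 10 = - 41 \left(\left(-9\right) 7 \cdot 2\right) + 10 = \left(-41\right) \left(-126\right) + 10 = 5166 + 10 = 5176$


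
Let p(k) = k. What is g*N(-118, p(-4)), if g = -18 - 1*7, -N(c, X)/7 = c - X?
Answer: -19950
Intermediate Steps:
N(c, X) = -7*c + 7*X (N(c, X) = -7*(c - X) = -7*c + 7*X)
g = -25 (g = -18 - 7 = -25)
g*N(-118, p(-4)) = -25*(-7*(-118) + 7*(-4)) = -25*(826 - 28) = -25*798 = -19950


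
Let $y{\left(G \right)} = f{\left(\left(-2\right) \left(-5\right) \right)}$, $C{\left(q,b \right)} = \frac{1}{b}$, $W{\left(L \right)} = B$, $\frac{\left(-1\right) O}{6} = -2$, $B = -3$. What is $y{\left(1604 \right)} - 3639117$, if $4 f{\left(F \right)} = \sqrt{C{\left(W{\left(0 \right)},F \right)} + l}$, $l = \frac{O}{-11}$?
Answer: $-3639117 + \frac{i \sqrt{11990}}{440} \approx -3.6391 \cdot 10^{6} + 0.24886 i$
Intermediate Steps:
$O = 12$ ($O = \left(-6\right) \left(-2\right) = 12$)
$W{\left(L \right)} = -3$
$l = - \frac{12}{11}$ ($l = \frac{12}{-11} = 12 \left(- \frac{1}{11}\right) = - \frac{12}{11} \approx -1.0909$)
$f{\left(F \right)} = \frac{\sqrt{- \frac{12}{11} + \frac{1}{F}}}{4}$ ($f{\left(F \right)} = \frac{\sqrt{\frac{1}{F} - \frac{12}{11}}}{4} = \frac{\sqrt{- \frac{12}{11} + \frac{1}{F}}}{4}$)
$y{\left(G \right)} = \frac{i \sqrt{11990}}{440}$ ($y{\left(G \right)} = \frac{\sqrt{-132 + \frac{121}{\left(-2\right) \left(-5\right)}}}{44} = \frac{\sqrt{-132 + \frac{121}{10}}}{44} = \frac{\sqrt{- \frac{1199}{10}}}{44} = \frac{\frac{1}{10} i \sqrt{11990}}{44} = \frac{i \sqrt{11990}}{440}$)
$y{\left(1604 \right)} - 3639117 = \frac{i \sqrt{11990}}{440} - 3639117 = -3639117 + \frac{i \sqrt{11990}}{440}$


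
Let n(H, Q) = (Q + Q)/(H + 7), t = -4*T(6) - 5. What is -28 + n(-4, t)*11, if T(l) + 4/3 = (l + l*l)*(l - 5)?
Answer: -11318/9 ≈ -1257.6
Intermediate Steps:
T(l) = -4/3 + (-5 + l)*(l + l²) (T(l) = -4/3 + (l + l*l)*(l - 5) = -4/3 + (l + l²)*(-5 + l) = -4/3 + (-5 + l)*(l + l²))
t = -503/3 (t = -4*(-4/3 + 6³ - 5*6 - 4*6²) - 5 = -4*(-4/3 + 216 - 30 - 4*36) - 5 = -4*(-4/3 + 216 - 30 - 144) - 5 = -4*122/3 - 5 = -488/3 - 5 = -503/3 ≈ -167.67)
n(H, Q) = 2*Q/(7 + H) (n(H, Q) = (2*Q)/(7 + H) = 2*Q/(7 + H))
-28 + n(-4, t)*11 = -28 + (2*(-503/3)/(7 - 4))*11 = -28 + (2*(-503/3)/3)*11 = -28 + (2*(-503/3)*(⅓))*11 = -28 - 1006/9*11 = -28 - 11066/9 = -11318/9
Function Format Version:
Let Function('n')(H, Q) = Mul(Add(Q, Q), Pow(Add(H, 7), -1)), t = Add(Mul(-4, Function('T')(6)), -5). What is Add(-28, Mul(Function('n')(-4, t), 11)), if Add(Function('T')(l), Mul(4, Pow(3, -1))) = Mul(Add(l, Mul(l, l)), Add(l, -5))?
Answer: Rational(-11318, 9) ≈ -1257.6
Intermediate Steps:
Function('T')(l) = Add(Rational(-4, 3), Mul(Add(-5, l), Add(l, Pow(l, 2)))) (Function('T')(l) = Add(Rational(-4, 3), Mul(Add(l, Mul(l, l)), Add(l, -5))) = Add(Rational(-4, 3), Mul(Add(l, Pow(l, 2)), Add(-5, l))) = Add(Rational(-4, 3), Mul(Add(-5, l), Add(l, Pow(l, 2)))))
t = Rational(-503, 3) (t = Add(Mul(-4, Add(Rational(-4, 3), Pow(6, 3), Mul(-5, 6), Mul(-4, Pow(6, 2)))), -5) = Add(Mul(-4, Add(Rational(-4, 3), 216, -30, Mul(-4, 36))), -5) = Add(Mul(-4, Add(Rational(-4, 3), 216, -30, -144)), -5) = Add(Mul(-4, Rational(122, 3)), -5) = Add(Rational(-488, 3), -5) = Rational(-503, 3) ≈ -167.67)
Function('n')(H, Q) = Mul(2, Q, Pow(Add(7, H), -1)) (Function('n')(H, Q) = Mul(Mul(2, Q), Pow(Add(7, H), -1)) = Mul(2, Q, Pow(Add(7, H), -1)))
Add(-28, Mul(Function('n')(-4, t), 11)) = Add(-28, Mul(Mul(2, Rational(-503, 3), Pow(Add(7, -4), -1)), 11)) = Add(-28, Mul(Mul(2, Rational(-503, 3), Pow(3, -1)), 11)) = Add(-28, Mul(Mul(2, Rational(-503, 3), Rational(1, 3)), 11)) = Add(-28, Mul(Rational(-1006, 9), 11)) = Add(-28, Rational(-11066, 9)) = Rational(-11318, 9)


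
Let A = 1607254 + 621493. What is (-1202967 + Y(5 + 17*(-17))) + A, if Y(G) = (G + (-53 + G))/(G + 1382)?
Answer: 125145091/122 ≈ 1.0258e+6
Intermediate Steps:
A = 2228747
Y(G) = (-53 + 2*G)/(1382 + G)
(-1202967 + Y(5 + 17*(-17))) + A = (-1202967 + (-53 + 2*(5 + 17*(-17)))/(1382 + (5 + 17*(-17)))) + 2228747 = (-1202967 + (-53 + 2*(5 - 289))/(1382 + (5 - 289))) + 2228747 = (-1202967 + (-53 + 2*(-284))/(1382 - 284)) + 2228747 = (-1202967 + (-53 - 568)/1098) + 2228747 = (-1202967 + (1/1098)*(-621)) + 2228747 = (-1202967 - 69/122) + 2228747 = -146762043/122 + 2228747 = 125145091/122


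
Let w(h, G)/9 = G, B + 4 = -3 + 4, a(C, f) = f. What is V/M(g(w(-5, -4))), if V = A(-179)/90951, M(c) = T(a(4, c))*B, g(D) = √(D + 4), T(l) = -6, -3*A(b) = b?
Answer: 179/4911354 ≈ 3.6446e-5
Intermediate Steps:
A(b) = -b/3
B = -3 (B = -4 + (-3 + 4) = -4 + 1 = -3)
w(h, G) = 9*G
g(D) = √(4 + D)
M(c) = 18 (M(c) = -6*(-3) = 18)
V = 179/272853 (V = -⅓*(-179)/90951 = (179/3)*(1/90951) = 179/272853 ≈ 0.00065603)
V/M(g(w(-5, -4))) = (179/272853)/18 = (179/272853)*(1/18) = 179/4911354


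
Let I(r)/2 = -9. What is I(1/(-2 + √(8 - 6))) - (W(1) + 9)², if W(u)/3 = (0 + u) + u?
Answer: -243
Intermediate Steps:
W(u) = 6*u (W(u) = 3*((0 + u) + u) = 3*(u + u) = 3*(2*u) = 6*u)
I(r) = -18 (I(r) = 2*(-9) = -18)
I(1/(-2 + √(8 - 6))) - (W(1) + 9)² = -18 - (6*1 + 9)² = -18 - (6 + 9)² = -18 - 1*15² = -18 - 1*225 = -18 - 225 = -243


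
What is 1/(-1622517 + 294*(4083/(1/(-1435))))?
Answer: -1/1724199387 ≈ -5.7998e-10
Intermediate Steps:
1/(-1622517 + 294*(4083/(1/(-1435)))) = 1/(-1622517 + 294*(4083/(-1/1435))) = 1/(-1622517 + 294*(4083*(-1435))) = 1/(-1622517 + 294*(-5859105)) = 1/(-1622517 - 1722576870) = 1/(-1724199387) = -1/1724199387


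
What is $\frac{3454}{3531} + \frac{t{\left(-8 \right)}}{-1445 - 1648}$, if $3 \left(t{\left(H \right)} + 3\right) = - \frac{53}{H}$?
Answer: $\frac{7771649}{7942824} \approx 0.97845$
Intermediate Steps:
$t{\left(H \right)} = -3 - \frac{53}{3 H}$ ($t{\left(H \right)} = -3 + \frac{\left(-53\right) \frac{1}{H}}{3} = -3 - \frac{53}{3 H}$)
$\frac{3454}{3531} + \frac{t{\left(-8 \right)}}{-1445 - 1648} = \frac{3454}{3531} + \frac{-3 - \frac{53}{3 \left(-8\right)}}{-1445 - 1648} = 3454 \cdot \frac{1}{3531} + \frac{-3 - - \frac{53}{24}}{-3093} = \frac{314}{321} + \left(-3 + \frac{53}{24}\right) \left(- \frac{1}{3093}\right) = \frac{314}{321} - - \frac{19}{74232} = \frac{314}{321} + \frac{19}{74232} = \frac{7771649}{7942824}$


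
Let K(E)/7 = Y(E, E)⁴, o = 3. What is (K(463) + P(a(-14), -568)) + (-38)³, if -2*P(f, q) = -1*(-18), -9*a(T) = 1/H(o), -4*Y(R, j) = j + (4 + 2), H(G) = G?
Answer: 338665841111/256 ≈ 1.3229e+9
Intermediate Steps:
Y(R, j) = -3/2 - j/4 (Y(R, j) = -(j + (4 + 2))/4 = -(j + 6)/4 = -(6 + j)/4 = -3/2 - j/4)
K(E) = 7*(-3/2 - E/4)⁴
a(T) = -1/27 (a(T) = -⅑/3 = -⅑*⅓ = -1/27)
P(f, q) = -9 (P(f, q) = -(-1)*(-18)/2 = -½*18 = -9)
(K(463) + P(a(-14), -568)) + (-38)³ = (7*(6 + 463)⁴/256 - 9) + (-38)³ = ((7/256)*469⁴ - 9) - 54872 = ((7/256)*48382841521 - 9) - 54872 = (338679890647/256 - 9) - 54872 = 338679888343/256 - 54872 = 338665841111/256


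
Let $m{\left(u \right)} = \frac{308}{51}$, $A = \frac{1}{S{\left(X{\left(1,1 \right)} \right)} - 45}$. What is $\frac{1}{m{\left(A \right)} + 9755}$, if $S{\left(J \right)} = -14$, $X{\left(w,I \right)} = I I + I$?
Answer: $\frac{51}{497813} \approx 0.00010245$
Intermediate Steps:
$X{\left(w,I \right)} = I + I^{2}$ ($X{\left(w,I \right)} = I^{2} + I = I + I^{2}$)
$A = - \frac{1}{59}$ ($A = \frac{1}{-14 - 45} = \frac{1}{-59} = - \frac{1}{59} \approx -0.016949$)
$m{\left(u \right)} = \frac{308}{51}$ ($m{\left(u \right)} = 308 \cdot \frac{1}{51} = \frac{308}{51}$)
$\frac{1}{m{\left(A \right)} + 9755} = \frac{1}{\frac{308}{51} + 9755} = \frac{1}{\frac{497813}{51}} = \frac{51}{497813}$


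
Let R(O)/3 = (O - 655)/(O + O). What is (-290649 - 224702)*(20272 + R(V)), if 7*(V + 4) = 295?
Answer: -928687754199/89 ≈ -1.0435e+10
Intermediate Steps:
V = 267/7 (V = -4 + (1/7)*295 = -4 + 295/7 = 267/7 ≈ 38.143)
R(O) = 3*(-655 + O)/(2*O) (R(O) = 3*((O - 655)/(O + O)) = 3*((-655 + O)/((2*O))) = 3*((-655 + O)*(1/(2*O))) = 3*((-655 + O)/(2*O)) = 3*(-655 + O)/(2*O))
(-290649 - 224702)*(20272 + R(V)) = (-290649 - 224702)*(20272 + 3*(-655 + 267/7)/(2*(267/7))) = -515351*(20272 + (3/2)*(7/267)*(-4318/7)) = -515351*(20272 - 2159/89) = -515351*1802049/89 = -928687754199/89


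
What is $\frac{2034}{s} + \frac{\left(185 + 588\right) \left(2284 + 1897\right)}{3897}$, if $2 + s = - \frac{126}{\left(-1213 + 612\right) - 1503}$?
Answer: $- \frac{1742341463}{7953777} \approx -219.06$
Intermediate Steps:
$s = - \frac{2041}{1052}$ ($s = -2 - \frac{126}{\left(-1213 + 612\right) - 1503} = -2 - \frac{126}{-601 - 1503} = -2 - \frac{126}{-2104} = -2 - - \frac{63}{1052} = -2 + \frac{63}{1052} = - \frac{2041}{1052} \approx -1.9401$)
$\frac{2034}{s} + \frac{\left(185 + 588\right) \left(2284 + 1897\right)}{3897} = \frac{2034}{- \frac{2041}{1052}} + \frac{\left(185 + 588\right) \left(2284 + 1897\right)}{3897} = 2034 \left(- \frac{1052}{2041}\right) + 773 \cdot 4181 \cdot \frac{1}{3897} = - \frac{2139768}{2041} + 3231913 \cdot \frac{1}{3897} = - \frac{2139768}{2041} + \frac{3231913}{3897} = - \frac{1742341463}{7953777}$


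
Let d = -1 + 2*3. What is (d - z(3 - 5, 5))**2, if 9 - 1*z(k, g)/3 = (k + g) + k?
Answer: 361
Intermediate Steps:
z(k, g) = 27 - 6*k - 3*g (z(k, g) = 27 - 3*((k + g) + k) = 27 - 3*((g + k) + k) = 27 - 3*(g + 2*k) = 27 + (-6*k - 3*g) = 27 - 6*k - 3*g)
d = 5 (d = -1 + 6 = 5)
(d - z(3 - 5, 5))**2 = (5 - (27 - 6*(3 - 5) - 3*5))**2 = (5 - (27 - 6*(-2) - 15))**2 = (5 - (27 + 12 - 15))**2 = (5 - 1*24)**2 = (5 - 24)**2 = (-19)**2 = 361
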